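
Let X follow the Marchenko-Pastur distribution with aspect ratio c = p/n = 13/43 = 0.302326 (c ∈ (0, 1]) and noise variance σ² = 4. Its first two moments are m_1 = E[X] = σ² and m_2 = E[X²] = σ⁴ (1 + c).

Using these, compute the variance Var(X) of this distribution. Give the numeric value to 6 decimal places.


m_1 = E[X] = σ² = 4, so m_1² = 16.
m_2 = E[X²] = σ⁴ (1 + c) = 16 · (1 + 0.302326) = 16 · 1.302326 = 20.837209.
(Note m_2 − m_1² simplifies to c · σ⁴ = 0.302326 · 16.)

Var(X) = m_2 − m_1² = 20.837209 − 16 = 4.837209.


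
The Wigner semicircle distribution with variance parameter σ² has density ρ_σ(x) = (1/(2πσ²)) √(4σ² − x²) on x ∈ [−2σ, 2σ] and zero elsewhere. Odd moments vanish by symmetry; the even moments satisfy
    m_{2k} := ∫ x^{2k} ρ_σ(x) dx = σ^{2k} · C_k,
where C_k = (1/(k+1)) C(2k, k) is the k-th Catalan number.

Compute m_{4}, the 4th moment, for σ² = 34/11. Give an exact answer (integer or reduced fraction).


By the scaled semicircle moment identity, m_{2k} = σ^{2k} · C_k with k = 2.
C_2 = (1/(k+1)) · C(2k, k) = (1/3) · C(4, 2) = (1/3) · 6 = 2.
σ^{2k} = (σ²)^k = (34/11)^2 = 1156/121.

Therefore m_{4} = σ^{4} · C_2 = (1156/121) · 2 = 2312/121.


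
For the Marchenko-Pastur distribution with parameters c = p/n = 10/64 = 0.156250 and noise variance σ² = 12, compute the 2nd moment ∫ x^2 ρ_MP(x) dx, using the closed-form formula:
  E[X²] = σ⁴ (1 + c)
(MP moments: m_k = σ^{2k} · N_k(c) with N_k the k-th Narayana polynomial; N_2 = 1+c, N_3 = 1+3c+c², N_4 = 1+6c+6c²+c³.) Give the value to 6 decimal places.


E[X²] = σ⁴ (1 + c) (second MP moment). With σ² = 12 (so σ⁴ = 144) and c = 10/64 = 0.156250: E[X²] = 144 · (1 + 0.156250) = 144 · 1.156250.

So E[X^2] = 166.500000.


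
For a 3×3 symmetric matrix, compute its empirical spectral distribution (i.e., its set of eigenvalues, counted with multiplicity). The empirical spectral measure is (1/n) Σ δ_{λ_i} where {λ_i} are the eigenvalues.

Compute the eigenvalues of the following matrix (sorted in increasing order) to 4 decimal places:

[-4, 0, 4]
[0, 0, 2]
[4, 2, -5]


Since M is real symmetric, all three eigenvalues are real; they are the roots of det(λI − M) = λ³ − (tr M) λ² + s λ − det M, where s is the sum of the principal 2×2 minors.
tr M = -4 + 0 + (-5) = -9.
s = ((-4)·0 − 0²) + ((-4)·(-5) − 4²) + (0·(-5) − 2²) = 0 + 4 + (-4) = 0.
det M (expand along row 1) = (-4)·(-4) − 0·(-8) + 4·0 = 16.
Characteristic polynomial: λ³ + 9λ² − 16 = 0.
Substitute λ = y + (tr M)/3 = y − 3.000000 to remove the quadratic term: y³ + p·y + q = 0 with p = s − (tr M)²/3 = -27.000000 and q = −2(tr M)³/27 + (tr M)·s/3 − det M = 38.000000.
Three real roots ⇒ use the trigonometric (Viète) form: r = 2√(−p/3) = 6.000000, φ = arccos(3q/(p·r)) = arccos(-0.703704) = 2.351393 rad.
y_k = r·cos(φ/3 − 2πk/3) for k = 0, 1, 2 gives y = 4.249425, 1.543637, -5.793062.
λ_k = y_k − 3.000000 gives λ = 1.2494, -1.4564, -8.7931 (check: the sum is -9.0000 = tr M).

Eigenvalues sorted in increasing order: [-8.7931, -1.4564, 1.2494].


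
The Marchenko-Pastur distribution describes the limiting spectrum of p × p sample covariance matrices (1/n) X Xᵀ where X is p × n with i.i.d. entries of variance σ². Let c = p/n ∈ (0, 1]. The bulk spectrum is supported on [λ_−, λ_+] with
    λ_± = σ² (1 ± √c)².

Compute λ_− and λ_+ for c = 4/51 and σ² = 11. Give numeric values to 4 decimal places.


c = 4/51 = 0.078431; √c = 0.280056.
λ_− = σ² (1 − √c)² = 11 · (1 − 0.280056)² = 11 · (0.719944)² = 5.701513.
λ_+ = σ² (1 + √c)² = 11 · (1 + 0.280056)² = 11 · (1.280056)² = 18.023977.

Rounded to 4 decimal places: λ_− ≈ 5.7015, λ_+ ≈ 18.0240.


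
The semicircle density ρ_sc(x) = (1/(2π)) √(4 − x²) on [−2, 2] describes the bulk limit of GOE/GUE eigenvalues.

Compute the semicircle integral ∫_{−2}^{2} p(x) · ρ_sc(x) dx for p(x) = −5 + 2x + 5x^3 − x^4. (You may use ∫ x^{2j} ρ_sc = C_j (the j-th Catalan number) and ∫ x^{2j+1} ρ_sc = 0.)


Write p(x) = Σ a_i x^i, split into monomials and integrate each against ρ_sc separately.
Using ∫ x^{2j} ρ_sc = C_j = (1/(j+1)) C(2j, j) (Catalan numbers) and ∫ x^{2j+1} ρ_sc = 0 (odd monomials vanish by symmetry):
  i = 0 (even): a_0 · C_{0} = -5 · 1 = -5
  i = 1 (odd): ∫ x^1 ρ_sc = 0 (vanishes)
  i = 3 (odd): ∫ x^3 ρ_sc = 0 (vanishes)
  i = 4 (even): a_4 · C_{2} = -1 · 2 = -2

Summing the contributions: ∫_{−2}^{2} p(x) ρ_sc(x) dx = (-5) + (-2) = -7.


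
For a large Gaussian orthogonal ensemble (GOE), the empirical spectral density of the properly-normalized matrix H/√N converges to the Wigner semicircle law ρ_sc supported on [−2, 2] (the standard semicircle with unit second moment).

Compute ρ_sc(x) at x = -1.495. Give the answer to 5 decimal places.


ρ_sc(x) = (1/(2π)) √(4 − x²). With x = -1.495:
  4 − x² = 4 − (-1.495)² = 4 − 2.235025 = 1.764975.
  √(4 − x²) = 1.328524.
  1/(2π) = 0.159155.
  ρ_sc(-1.495) = 0.159155 · 1.328524 = 0.211441.

Rounded to 5 decimal places: ρ_sc(-1.495) ≈ 0.21144.


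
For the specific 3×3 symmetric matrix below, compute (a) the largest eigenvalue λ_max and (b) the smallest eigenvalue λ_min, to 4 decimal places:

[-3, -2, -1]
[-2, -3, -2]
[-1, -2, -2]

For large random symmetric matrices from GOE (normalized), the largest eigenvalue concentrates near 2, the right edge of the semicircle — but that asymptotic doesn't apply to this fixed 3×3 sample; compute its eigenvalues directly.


Since M is real symmetric, all three eigenvalues are real; they are the roots of det(λI − M) = λ³ − (tr M) λ² + s λ − det M, where s is the sum of the principal 2×2 minors.
tr M = -3 + (-3) + (-2) = -8.
s = ((-3)·(-3) − (-2)²) + ((-3)·(-2) − (-1)²) + ((-3)·(-2) − (-2)²) = 5 + 5 + 2 = 12.
det M (expand along row 1) = (-3)·2 − (-2)·2 + (-1)·1 = -3.
Characteristic polynomial: λ³ + 8λ² + 12λ + 3 = 0.
Substitute λ = y + (tr M)/3 = y − 2.666667 to remove the quadratic term: y³ + p·y + q = 0 with p = s − (tr M)²/3 = -9.333333 and q = −2(tr M)³/27 + (tr M)·s/3 − det M = 8.925926.
Three real roots ⇒ use the trigonometric (Viète) form: r = 2√(−p/3) = 3.527668, φ = arccos(3q/(p·r)) = arccos(-0.813299) = 2.520595 rad.
y_k = r·cos(φ/3 − 2πk/3) for k = 0, 1, 2 gives y = 2.354066, 1.098294, -3.452360.
λ_k = y_k − 2.666667 gives λ = -0.3126, -1.5684, -6.1190 (check: the sum is -8.0000 = tr M).

Hence λ_max = -0.3126 and λ_min = -6.1190.


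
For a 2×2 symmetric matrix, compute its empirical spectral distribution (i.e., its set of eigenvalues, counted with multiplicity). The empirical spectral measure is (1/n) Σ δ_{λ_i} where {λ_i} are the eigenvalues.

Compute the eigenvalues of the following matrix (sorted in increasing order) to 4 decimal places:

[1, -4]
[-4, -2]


Since M is real symmetric, both eigenvalues are real; they are the roots of det(λI − M) = λ² − (tr M) λ + det M.
tr M = 1 + (-2) = -1.
det M = 1·(-2) − (-4)² = -2 − 16 = -18.
Characteristic polynomial: λ² + λ − 18 = 0.
Discriminant Δ = (tr M)² − 4·det M = 1 − (-72) = 73; √Δ = 8.544004.
λ = (tr M ± √Δ)/2 = (-1 ± 8.544004)/2, giving (tr M − √Δ)/2 = -4.7720 and (tr M + √Δ)/2 = 3.7720.

Eigenvalues sorted in increasing order: [-4.7720, 3.7720].


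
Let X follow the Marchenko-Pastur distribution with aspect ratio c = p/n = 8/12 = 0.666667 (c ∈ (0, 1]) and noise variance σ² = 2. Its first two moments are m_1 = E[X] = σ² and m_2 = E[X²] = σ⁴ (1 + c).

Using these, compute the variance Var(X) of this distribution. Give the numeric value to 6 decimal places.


m_1 = E[X] = σ² = 2, so m_1² = 4.
m_2 = E[X²] = σ⁴ (1 + c) = 4 · (1 + 0.666667) = 4 · 1.666667 = 6.666667.
(Note m_2 − m_1² simplifies to c · σ⁴ = 0.666667 · 4.)

Var(X) = m_2 − m_1² = 6.666667 − 4 = 2.666667.


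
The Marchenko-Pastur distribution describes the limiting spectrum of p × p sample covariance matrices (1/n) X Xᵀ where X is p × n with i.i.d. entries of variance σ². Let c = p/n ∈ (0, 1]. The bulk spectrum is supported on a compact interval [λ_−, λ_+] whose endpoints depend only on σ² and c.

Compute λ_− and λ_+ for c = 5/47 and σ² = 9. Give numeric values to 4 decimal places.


c = 5/47 = 0.106383; √c = 0.326164.
λ_− = σ² (1 − √c)² = 9 · (1 − 0.326164)² = 9 · (0.673836)² = 4.086494.
λ_+ = σ² (1 + √c)² = 9 · (1 + 0.326164)² = 9 · (1.326164)² = 15.828399.

Rounded to 4 decimal places: λ_− ≈ 4.0865, λ_+ ≈ 15.8284.


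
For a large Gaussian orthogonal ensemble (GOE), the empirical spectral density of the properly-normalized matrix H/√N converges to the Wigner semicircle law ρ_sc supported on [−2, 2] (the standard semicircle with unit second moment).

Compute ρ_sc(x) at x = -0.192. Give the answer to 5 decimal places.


ρ_sc(x) = (1/(2π)) √(4 − x²). With x = -0.192:
  4 − x² = 4 − (-0.192)² = 4 − 0.036864 = 3.963136.
  √(4 − x²) = 1.990763.
  1/(2π) = 0.159155.
  ρ_sc(-0.192) = 0.159155 · 1.990763 = 0.316840.

Rounded to 5 decimal places: ρ_sc(-0.192) ≈ 0.31684.


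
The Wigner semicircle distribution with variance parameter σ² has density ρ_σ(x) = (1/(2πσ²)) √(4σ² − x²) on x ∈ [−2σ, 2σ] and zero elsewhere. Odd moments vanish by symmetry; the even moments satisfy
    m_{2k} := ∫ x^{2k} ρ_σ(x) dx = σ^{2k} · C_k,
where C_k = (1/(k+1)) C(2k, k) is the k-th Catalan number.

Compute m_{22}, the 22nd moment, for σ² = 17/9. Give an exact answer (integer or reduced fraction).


By the scaled semicircle moment identity, m_{2k} = σ^{2k} · C_k with k = 11.
C_11 = (1/(k+1)) · C(2k, k) = (1/12) · C(22, 11) = (1/12) · 705432 = 58786.
σ^{2k} = (σ²)^k = (17/9)^11 = 34271896307633/31381059609.

Therefore m_{22} = σ^{22} · C_11 = (34271896307633/31381059609) · 58786 = 2014707696340513538/31381059609.


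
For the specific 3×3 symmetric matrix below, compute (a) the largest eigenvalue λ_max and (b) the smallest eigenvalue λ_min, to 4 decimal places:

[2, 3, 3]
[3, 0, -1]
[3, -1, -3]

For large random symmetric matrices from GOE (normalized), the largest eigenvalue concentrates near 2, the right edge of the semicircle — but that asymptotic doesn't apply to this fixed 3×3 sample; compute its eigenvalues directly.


Since M is real symmetric, all three eigenvalues are real; they are the roots of det(λI − M) = λ³ − (tr M) λ² + s λ − det M, where s is the sum of the principal 2×2 minors.
tr M = 2 + 0 + (-3) = -1.
s = (2·0 − 3²) + (2·(-3) − 3²) + (0·(-3) − (-1)²) = -9 + (-15) + (-1) = -25.
det M (expand along row 1) = 2·(-1) − 3·(-6) + 3·(-3) = 7.
Characteristic polynomial: λ³ + λ² − 25λ − 7 = 0.
Substitute λ = y + (tr M)/3 = y − 0.333333 to remove the quadratic term: y³ + p·y + q = 0 with p = s − (tr M)²/3 = -25.333333 and q = −2(tr M)³/27 + (tr M)·s/3 − det M = 1.407407.
Three real roots ⇒ use the trigonometric (Viète) form: r = 2√(−p/3) = 5.811865, φ = arccos(3q/(p·r)) = arccos(-0.028677) = 1.599477 rad.
y_k = r·cos(φ/3 − 2πk/3) for k = 0, 1, 2 gives y = 5.005212, 0.055562, -5.060774.
λ_k = y_k − 0.333333 gives λ = 4.6719, -0.2778, -5.3941 (check: the sum is -1.0000 = tr M).

Hence λ_max = 4.6719 and λ_min = -5.3941.


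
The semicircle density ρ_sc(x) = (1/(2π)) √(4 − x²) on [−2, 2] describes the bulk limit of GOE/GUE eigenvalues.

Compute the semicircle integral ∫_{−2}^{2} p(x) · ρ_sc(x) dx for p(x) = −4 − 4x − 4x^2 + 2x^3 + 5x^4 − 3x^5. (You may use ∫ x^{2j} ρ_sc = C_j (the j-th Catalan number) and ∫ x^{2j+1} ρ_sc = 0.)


Write p(x) = Σ a_i x^i, split into monomials and integrate each against ρ_sc separately.
Using ∫ x^{2j} ρ_sc = C_j = (1/(j+1)) C(2j, j) (Catalan numbers) and ∫ x^{2j+1} ρ_sc = 0 (odd monomials vanish by symmetry):
  i = 0 (even): a_0 · C_{0} = -4 · 1 = -4
  i = 1 (odd): ∫ x^1 ρ_sc = 0 (vanishes)
  i = 2 (even): a_2 · C_{1} = -4 · 1 = -4
  i = 3 (odd): ∫ x^3 ρ_sc = 0 (vanishes)
  i = 4 (even): a_4 · C_{2} = 5 · 2 = 10
  i = 5 (odd): ∫ x^5 ρ_sc = 0 (vanishes)

Summing the contributions: ∫_{−2}^{2} p(x) ρ_sc(x) dx = (-4) + (-4) + 10 = 2.


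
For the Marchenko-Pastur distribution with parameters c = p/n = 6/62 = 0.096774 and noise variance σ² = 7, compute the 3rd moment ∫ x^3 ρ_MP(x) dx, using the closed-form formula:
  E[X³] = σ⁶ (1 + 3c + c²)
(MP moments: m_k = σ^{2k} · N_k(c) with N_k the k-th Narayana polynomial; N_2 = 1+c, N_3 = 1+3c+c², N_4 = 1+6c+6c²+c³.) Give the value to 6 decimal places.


E[X³] = σ⁶ (1 + 3c + c²) (third MP moment). With σ² = 7 (so σ⁶ = 343) and c = 6/62 = 0.096774: E[X³] = 343 · (1 + 3·0.096774 + (0.096774)²) = 343 · 1.299688.

So E[X^3] = 445.792924.


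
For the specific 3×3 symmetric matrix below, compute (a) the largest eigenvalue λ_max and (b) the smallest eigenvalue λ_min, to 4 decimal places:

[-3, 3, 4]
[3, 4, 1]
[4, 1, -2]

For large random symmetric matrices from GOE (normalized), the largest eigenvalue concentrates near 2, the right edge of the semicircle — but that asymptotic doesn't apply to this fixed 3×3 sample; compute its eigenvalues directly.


Since M is real symmetric, all three eigenvalues are real; they are the roots of det(λI − M) = λ³ − (tr M) λ² + s λ − det M, where s is the sum of the principal 2×2 minors.
tr M = -3 + 4 + (-2) = -1.
s = ((-3)·4 − 3²) + ((-3)·(-2) − 4²) + (4·(-2) − 1²) = -21 + (-10) + (-9) = -40.
det M (expand along row 1) = (-3)·(-9) − 3·(-10) + 4·(-13) = 5.
Characteristic polynomial: λ³ + λ² − 40λ − 5 = 0.
Substitute λ = y + (tr M)/3 = y − 0.333333 to remove the quadratic term: y³ + p·y + q = 0 with p = s − (tr M)²/3 = -40.333333 and q = −2(tr M)³/27 + (tr M)·s/3 − det M = 8.407407.
Three real roots ⇒ use the trigonometric (Viète) form: r = 2√(−p/3) = 7.333333, φ = arccos(3q/(p·r)) = arccos(-0.085274) = 1.656174 rad.
y_k = r·cos(φ/3 − 2πk/3) for k = 0, 1, 2 gives y = 6.243945, 0.208673, -6.452618.
λ_k = y_k − 0.333333 gives λ = 5.9106, -0.1247, -6.7860 (check: the sum is -1.0000 = tr M).

Hence λ_max = 5.9106 and λ_min = -6.7860.


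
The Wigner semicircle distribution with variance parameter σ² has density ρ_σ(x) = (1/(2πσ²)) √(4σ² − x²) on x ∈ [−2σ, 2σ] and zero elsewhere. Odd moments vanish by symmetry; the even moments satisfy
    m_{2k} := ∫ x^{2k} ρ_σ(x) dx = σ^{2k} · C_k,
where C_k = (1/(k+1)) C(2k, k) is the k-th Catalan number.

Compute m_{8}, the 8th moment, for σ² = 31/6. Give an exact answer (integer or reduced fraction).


By the scaled semicircle moment identity, m_{2k} = σ^{2k} · C_k with k = 4.
C_4 = (1/(k+1)) · C(2k, k) = (1/5) · C(8, 4) = (1/5) · 70 = 14.
σ^{2k} = (σ²)^k = (31/6)^4 = 923521/1296.

Therefore m_{8} = σ^{8} · C_4 = (923521/1296) · 14 = 6464647/648.


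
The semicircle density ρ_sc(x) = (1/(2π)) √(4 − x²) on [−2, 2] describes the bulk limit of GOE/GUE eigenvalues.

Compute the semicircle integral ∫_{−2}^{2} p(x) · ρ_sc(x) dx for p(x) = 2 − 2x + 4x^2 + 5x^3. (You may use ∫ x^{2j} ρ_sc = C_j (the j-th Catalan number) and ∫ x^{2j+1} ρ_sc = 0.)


Write p(x) = Σ a_i x^i, split into monomials and integrate each against ρ_sc separately.
Using ∫ x^{2j} ρ_sc = C_j = (1/(j+1)) C(2j, j) (Catalan numbers) and ∫ x^{2j+1} ρ_sc = 0 (odd monomials vanish by symmetry):
  i = 0 (even): a_0 · C_{0} = 2 · 1 = 2
  i = 1 (odd): ∫ x^1 ρ_sc = 0 (vanishes)
  i = 2 (even): a_2 · C_{1} = 4 · 1 = 4
  i = 3 (odd): ∫ x^3 ρ_sc = 0 (vanishes)

Summing the contributions: ∫_{−2}^{2} p(x) ρ_sc(x) dx = 2 + 4 = 6.


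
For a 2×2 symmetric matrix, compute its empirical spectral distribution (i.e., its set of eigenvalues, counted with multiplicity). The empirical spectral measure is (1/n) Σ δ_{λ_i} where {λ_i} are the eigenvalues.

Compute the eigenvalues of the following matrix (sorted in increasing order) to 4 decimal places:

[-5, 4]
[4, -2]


Since M is real symmetric, both eigenvalues are real; they are the roots of det(λI − M) = λ² − (tr M) λ + det M.
tr M = -5 + (-2) = -7.
det M = (-5)·(-2) − 4² = 10 − 16 = -6.
Characteristic polynomial: λ² + 7λ − 6 = 0.
Discriminant Δ = (tr M)² − 4·det M = 49 − (-24) = 73; √Δ = 8.544004.
λ = (tr M ± √Δ)/2 = (-7 ± 8.544004)/2, giving (tr M − √Δ)/2 = -7.7720 and (tr M + √Δ)/2 = 0.7720.

Eigenvalues sorted in increasing order: [-7.7720, 0.7720].


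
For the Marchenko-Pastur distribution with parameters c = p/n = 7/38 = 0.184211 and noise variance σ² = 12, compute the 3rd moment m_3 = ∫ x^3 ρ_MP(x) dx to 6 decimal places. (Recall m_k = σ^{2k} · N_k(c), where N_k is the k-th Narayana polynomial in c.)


E[X³] = σ⁶ (1 + 3c + c²) (third MP moment). With σ² = 12 (so σ⁶ = 1728) and c = 7/38 = 0.184211: E[X³] = 1728 · (1 + 3·0.184211 + (0.184211)²) = 1728 · 1.586565.

So E[X^3] = 2741.584488.


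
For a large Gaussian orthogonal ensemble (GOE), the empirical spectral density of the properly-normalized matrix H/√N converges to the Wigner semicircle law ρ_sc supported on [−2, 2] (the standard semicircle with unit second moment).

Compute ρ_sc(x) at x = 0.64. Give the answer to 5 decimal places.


ρ_sc(x) = (1/(2π)) √(4 − x²). With x = 0.64:
  4 − x² = 4 − (0.64)² = 4 − 0.409600 = 3.590400.
  √(4 − x²) = 1.894835.
  1/(2π) = 0.159155.
  ρ_sc(0.64) = 0.159155 · 1.894835 = 0.301572.

Rounded to 5 decimal places: ρ_sc(0.64) ≈ 0.30157.


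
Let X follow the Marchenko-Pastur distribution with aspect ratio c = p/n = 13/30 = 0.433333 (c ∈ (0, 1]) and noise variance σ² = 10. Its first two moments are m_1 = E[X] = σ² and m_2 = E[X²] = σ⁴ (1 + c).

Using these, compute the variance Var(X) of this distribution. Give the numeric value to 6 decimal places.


m_1 = E[X] = σ² = 10, so m_1² = 100.
m_2 = E[X²] = σ⁴ (1 + c) = 100 · (1 + 0.433333) = 100 · 1.433333 = 143.333333.
(Note m_2 − m_1² simplifies to c · σ⁴ = 0.433333 · 100.)

Var(X) = m_2 − m_1² = 143.333333 − 100 = 43.333333.


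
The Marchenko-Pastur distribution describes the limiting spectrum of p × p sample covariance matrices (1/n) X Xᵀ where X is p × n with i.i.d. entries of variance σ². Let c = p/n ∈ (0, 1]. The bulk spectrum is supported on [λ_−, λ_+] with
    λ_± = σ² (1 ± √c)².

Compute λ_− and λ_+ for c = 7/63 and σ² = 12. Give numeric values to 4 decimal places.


c = 7/63 = 0.111111; √c = 0.333333.
λ_− = σ² (1 − √c)² = 12 · (1 − 0.333333)² = 12 · (0.666667)² = 5.333333.
λ_+ = σ² (1 + √c)² = 12 · (1 + 0.333333)² = 12 · (1.333333)² = 21.333333.

Rounded to 4 decimal places: λ_− ≈ 5.3333, λ_+ ≈ 21.3333.


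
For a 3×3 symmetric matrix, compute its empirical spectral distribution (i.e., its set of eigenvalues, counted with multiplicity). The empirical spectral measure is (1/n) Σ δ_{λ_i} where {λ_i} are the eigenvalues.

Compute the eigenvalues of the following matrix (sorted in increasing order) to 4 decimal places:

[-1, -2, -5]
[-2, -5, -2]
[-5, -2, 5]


Since M is real symmetric, all three eigenvalues are real; they are the roots of det(λI − M) = λ³ − (tr M) λ² + s λ − det M, where s is the sum of the principal 2×2 minors.
tr M = -1 + (-5) + 5 = -1.
s = ((-1)·(-5) − (-2)²) + ((-1)·5 − (-5)²) + ((-5)·5 − (-2)²) = 1 + (-30) + (-29) = -58.
det M (expand along row 1) = (-1)·(-29) − (-2)·(-20) + (-5)·(-21) = 94.
Characteristic polynomial: λ³ + λ² − 58λ − 94 = 0.
Substitute λ = y + (tr M)/3 = y − 0.333333 to remove the quadratic term: y³ + p·y + q = 0 with p = s − (tr M)²/3 = -58.333333 and q = −2(tr M)³/27 + (tr M)·s/3 − det M = -74.592593.
Three real roots ⇒ use the trigonometric (Viète) form: r = 2√(−p/3) = 8.819171, φ = arccos(3q/(p·r)) = arccos(0.434983) = 1.120777 rad.
y_k = r·cos(φ/3 − 2πk/3) for k = 0, 1, 2 gives y = 8.210845, -1.317977, -6.892868.
λ_k = y_k − 0.333333 gives λ = 7.8775, -1.6513, -7.2262 (check: the sum is -1.0000 = tr M).

Eigenvalues sorted in increasing order: [-7.2262, -1.6513, 7.8775].


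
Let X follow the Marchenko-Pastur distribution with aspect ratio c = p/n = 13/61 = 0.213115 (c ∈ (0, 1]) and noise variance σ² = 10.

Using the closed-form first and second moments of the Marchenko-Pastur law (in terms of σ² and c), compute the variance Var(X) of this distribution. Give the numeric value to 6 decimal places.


Recall the MP moments m_1 = E[X] = σ² and m_2 = E[X²] = σ⁴ (1 + c).
m_1 = E[X] = σ² = 10, so m_1² = 100.
m_2 = E[X²] = σ⁴ (1 + c) = 100 · (1 + 0.213115) = 100 · 1.213115 = 121.311475.
(Note m_2 − m_1² simplifies to c · σ⁴ = 0.213115 · 100.)

Var(X) = m_2 − m_1² = 121.311475 − 100 = 21.311475.


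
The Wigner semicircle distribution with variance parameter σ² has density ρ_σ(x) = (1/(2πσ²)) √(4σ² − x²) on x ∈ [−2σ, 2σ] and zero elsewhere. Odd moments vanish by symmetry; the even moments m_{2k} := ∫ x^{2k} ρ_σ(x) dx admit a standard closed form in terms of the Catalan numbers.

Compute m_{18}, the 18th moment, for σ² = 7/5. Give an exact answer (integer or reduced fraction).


By the scaled semicircle moment identity, m_{2k} = σ^{2k} · C_k with k = 9.
C_9 = (1/(k+1)) · C(2k, k) = (1/10) · C(18, 9) = (1/10) · 48620 = 4862.
σ^{2k} = (σ²)^k = (7/5)^9 = 40353607/1953125.

Therefore m_{18} = σ^{18} · C_9 = (40353607/1953125) · 4862 = 196199237234/1953125.


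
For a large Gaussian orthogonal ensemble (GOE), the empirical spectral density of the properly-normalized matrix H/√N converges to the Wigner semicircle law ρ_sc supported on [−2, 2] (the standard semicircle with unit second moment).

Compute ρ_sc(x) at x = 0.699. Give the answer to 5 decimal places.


ρ_sc(x) = (1/(2π)) √(4 − x²). With x = 0.699:
  4 − x² = 4 − (0.699)² = 4 − 0.488601 = 3.511399.
  √(4 − x²) = 1.873873.
  1/(2π) = 0.159155.
  ρ_sc(0.699) = 0.159155 · 1.873873 = 0.298236.

Rounded to 5 decimal places: ρ_sc(0.699) ≈ 0.29824.


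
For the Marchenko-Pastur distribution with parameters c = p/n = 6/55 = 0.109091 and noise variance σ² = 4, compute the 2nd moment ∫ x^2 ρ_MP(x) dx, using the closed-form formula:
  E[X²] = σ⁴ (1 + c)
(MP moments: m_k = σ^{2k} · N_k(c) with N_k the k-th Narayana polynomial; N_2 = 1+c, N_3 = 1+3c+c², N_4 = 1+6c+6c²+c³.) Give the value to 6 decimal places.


E[X²] = σ⁴ (1 + c) (second MP moment). With σ² = 4 (so σ⁴ = 16) and c = 6/55 = 0.109091: E[X²] = 16 · (1 + 0.109091) = 16 · 1.109091.

So E[X^2] = 17.745455.


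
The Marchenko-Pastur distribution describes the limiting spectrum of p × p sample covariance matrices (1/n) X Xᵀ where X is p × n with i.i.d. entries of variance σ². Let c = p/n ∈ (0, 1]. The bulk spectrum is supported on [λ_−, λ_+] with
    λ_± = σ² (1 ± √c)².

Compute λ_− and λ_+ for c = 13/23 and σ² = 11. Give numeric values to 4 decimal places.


c = 13/23 = 0.565217; √c = 0.751809.
λ_− = σ² (1 − √c)² = 11 · (1 − 0.751809)² = 11 · (0.248191)² = 0.677584.
λ_+ = σ² (1 + √c)² = 11 · (1 + 0.751809)² = 11 · (1.751809)² = 33.757198.

Rounded to 4 decimal places: λ_− ≈ 0.6776, λ_+ ≈ 33.7572.


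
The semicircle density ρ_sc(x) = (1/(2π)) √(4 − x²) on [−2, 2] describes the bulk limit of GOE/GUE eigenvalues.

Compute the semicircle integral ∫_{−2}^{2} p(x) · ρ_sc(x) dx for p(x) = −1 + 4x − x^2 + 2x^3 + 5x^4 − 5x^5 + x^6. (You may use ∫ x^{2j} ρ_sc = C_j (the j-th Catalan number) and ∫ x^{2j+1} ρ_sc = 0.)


Write p(x) = Σ a_i x^i, split into monomials and integrate each against ρ_sc separately.
Using ∫ x^{2j} ρ_sc = C_j = (1/(j+1)) C(2j, j) (Catalan numbers) and ∫ x^{2j+1} ρ_sc = 0 (odd monomials vanish by symmetry):
  i = 0 (even): a_0 · C_{0} = -1 · 1 = -1
  i = 1 (odd): ∫ x^1 ρ_sc = 0 (vanishes)
  i = 2 (even): a_2 · C_{1} = -1 · 1 = -1
  i = 3 (odd): ∫ x^3 ρ_sc = 0 (vanishes)
  i = 4 (even): a_4 · C_{2} = 5 · 2 = 10
  i = 5 (odd): ∫ x^5 ρ_sc = 0 (vanishes)
  i = 6 (even): a_6 · C_{3} = 1 · 5 = 5

Summing the contributions: ∫_{−2}^{2} p(x) ρ_sc(x) dx = (-1) + (-1) + 10 + 5 = 13.


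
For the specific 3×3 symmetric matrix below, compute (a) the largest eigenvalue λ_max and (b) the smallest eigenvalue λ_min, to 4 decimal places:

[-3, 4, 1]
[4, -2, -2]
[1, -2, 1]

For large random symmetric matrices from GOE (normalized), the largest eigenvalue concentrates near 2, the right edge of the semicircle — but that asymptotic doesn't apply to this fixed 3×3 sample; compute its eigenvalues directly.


Since M is real symmetric, all three eigenvalues are real; they are the roots of det(λI − M) = λ³ − (tr M) λ² + s λ − det M, where s is the sum of the principal 2×2 minors.
tr M = -3 + (-2) + 1 = -4.
s = ((-3)·(-2) − 4²) + ((-3)·1 − 1²) + ((-2)·1 − (-2)²) = -10 + (-4) + (-6) = -20.
det M (expand along row 1) = (-3)·(-6) − 4·6 + 1·(-6) = -12.
Characteristic polynomial: λ³ + 4λ² − 20λ + 12 = 0.
Substitute λ = y + (tr M)/3 = y − 1.333333 to remove the quadratic term: y³ + p·y + q = 0 with p = s − (tr M)²/3 = -25.333333 and q = −2(tr M)³/27 + (tr M)·s/3 − det M = 43.407407.
Three real roots ⇒ use the trigonometric (Viète) form: r = 2√(−p/3) = 5.811865, φ = arccos(3q/(p·r)) = arccos(-0.884458) = 2.656128 rad.
y_k = r·cos(φ/3 − 2πk/3) for k = 0, 1, 2 gives y = 3.678902, 2.057033, -5.735936.
λ_k = y_k − 1.333333 gives λ = 2.3456, 0.7237, -7.0693 (check: the sum is -4.0000 = tr M).

Hence λ_max = 2.3456 and λ_min = -7.0693.


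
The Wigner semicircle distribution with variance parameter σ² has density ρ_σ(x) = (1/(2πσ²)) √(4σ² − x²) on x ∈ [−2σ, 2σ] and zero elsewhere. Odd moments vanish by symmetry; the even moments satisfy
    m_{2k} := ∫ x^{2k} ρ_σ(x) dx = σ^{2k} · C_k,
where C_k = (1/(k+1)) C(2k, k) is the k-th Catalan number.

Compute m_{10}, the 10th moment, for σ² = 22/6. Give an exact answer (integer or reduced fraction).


By the scaled semicircle moment identity, m_{2k} = σ^{2k} · C_k with k = 5.
C_5 = (1/(k+1)) · C(2k, k) = (1/6) · C(10, 5) = (1/6) · 252 = 42.
σ^{2k} = (σ²)^k = (22/6)^5 = 161051/243.

Therefore m_{10} = σ^{10} · C_5 = (161051/243) · 42 = 2254714/81.


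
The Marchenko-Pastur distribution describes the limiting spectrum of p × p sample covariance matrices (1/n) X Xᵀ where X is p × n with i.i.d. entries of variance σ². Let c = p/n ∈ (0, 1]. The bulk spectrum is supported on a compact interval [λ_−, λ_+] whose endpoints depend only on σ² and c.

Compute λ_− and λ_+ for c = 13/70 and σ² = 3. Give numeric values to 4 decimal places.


c = 13/70 = 0.185714; √c = 0.430946.
λ_− = σ² (1 − √c)² = 3 · (1 − 0.430946)² = 3 · (0.569054)² = 0.971468.
λ_+ = σ² (1 + √c)² = 3 · (1 + 0.430946)² = 3 · (1.430946)² = 6.142818.

Rounded to 4 decimal places: λ_− ≈ 0.9715, λ_+ ≈ 6.1428.


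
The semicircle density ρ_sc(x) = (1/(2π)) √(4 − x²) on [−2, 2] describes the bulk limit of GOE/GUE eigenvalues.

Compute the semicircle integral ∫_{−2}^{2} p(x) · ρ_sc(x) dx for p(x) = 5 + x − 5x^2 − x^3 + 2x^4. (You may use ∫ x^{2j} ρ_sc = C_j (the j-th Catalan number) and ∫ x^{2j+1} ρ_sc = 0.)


Write p(x) = Σ a_i x^i, split into monomials and integrate each against ρ_sc separately.
Using ∫ x^{2j} ρ_sc = C_j = (1/(j+1)) C(2j, j) (Catalan numbers) and ∫ x^{2j+1} ρ_sc = 0 (odd monomials vanish by symmetry):
  i = 0 (even): a_0 · C_{0} = 5 · 1 = 5
  i = 1 (odd): ∫ x^1 ρ_sc = 0 (vanishes)
  i = 2 (even): a_2 · C_{1} = -5 · 1 = -5
  i = 3 (odd): ∫ x^3 ρ_sc = 0 (vanishes)
  i = 4 (even): a_4 · C_{2} = 2 · 2 = 4

Summing the contributions: ∫_{−2}^{2} p(x) ρ_sc(x) dx = 5 + (-5) + 4 = 4.


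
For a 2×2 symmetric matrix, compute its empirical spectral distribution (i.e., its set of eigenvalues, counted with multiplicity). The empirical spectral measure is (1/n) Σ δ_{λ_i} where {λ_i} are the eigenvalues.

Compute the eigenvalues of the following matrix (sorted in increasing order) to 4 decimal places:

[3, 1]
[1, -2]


Since M is real symmetric, both eigenvalues are real; they are the roots of det(λI − M) = λ² − (tr M) λ + det M.
tr M = 3 + (-2) = 1.
det M = 3·(-2) − 1² = -6 − 1 = -7.
Characteristic polynomial: λ² − λ − 7 = 0.
Discriminant Δ = (tr M)² − 4·det M = 1 − (-28) = 29; √Δ = 5.385165.
λ = (tr M ± √Δ)/2 = (1 ± 5.385165)/2, giving (tr M − √Δ)/2 = -2.1926 and (tr M + √Δ)/2 = 3.1926.

Eigenvalues sorted in increasing order: [-2.1926, 3.1926].


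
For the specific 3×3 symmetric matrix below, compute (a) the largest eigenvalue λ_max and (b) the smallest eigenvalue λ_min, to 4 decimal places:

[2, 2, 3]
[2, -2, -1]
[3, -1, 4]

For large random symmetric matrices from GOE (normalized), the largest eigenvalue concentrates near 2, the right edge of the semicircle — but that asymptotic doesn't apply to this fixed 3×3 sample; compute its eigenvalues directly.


Since M is real symmetric, all three eigenvalues are real; they are the roots of det(λI − M) = λ³ − (tr M) λ² + s λ − det M, where s is the sum of the principal 2×2 minors.
tr M = 2 + (-2) + 4 = 4.
s = (2·(-2) − 2²) + (2·4 − 3²) + ((-2)·4 − (-1)²) = -8 + (-1) + (-9) = -18.
det M (expand along row 1) = 2·(-9) − 2·11 + 3·4 = -28.
Characteristic polynomial: λ³ − 4λ² − 18λ + 28 = 0.
Substitute λ = y + (tr M)/3 = y + 1.333333 to remove the quadratic term: y³ + p·y + q = 0 with p = s − (tr M)²/3 = -23.333333 and q = −2(tr M)³/27 + (tr M)·s/3 − det M = -0.740741.
Three real roots ⇒ use the trigonometric (Viète) form: r = 2√(−p/3) = 5.577734, φ = arccos(3q/(p·r)) = arccos(0.017075) = 1.553721 rad.
y_k = r·cos(φ/3 − 2πk/3) for k = 0, 1, 2 gives y = 4.846254, -0.031747, -4.814507.
λ_k = y_k + 1.333333 gives λ = 6.1796, 1.3016, -3.4812 (check: the sum is 4.0000 = tr M).

Hence λ_max = 6.1796 and λ_min = -3.4812.


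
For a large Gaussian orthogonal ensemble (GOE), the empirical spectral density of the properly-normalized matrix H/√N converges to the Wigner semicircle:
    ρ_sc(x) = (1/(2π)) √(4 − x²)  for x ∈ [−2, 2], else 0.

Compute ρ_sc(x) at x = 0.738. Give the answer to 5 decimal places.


ρ_sc(x) = (1/(2π)) √(4 − x²). With x = 0.738:
  4 − x² = 4 − (0.738)² = 4 − 0.544644 = 3.455356.
  √(4 − x²) = 1.858859.
  1/(2π) = 0.159155.
  ρ_sc(0.738) = 0.159155 · 1.858859 = 0.295847.

Rounded to 5 decimal places: ρ_sc(0.738) ≈ 0.29585.


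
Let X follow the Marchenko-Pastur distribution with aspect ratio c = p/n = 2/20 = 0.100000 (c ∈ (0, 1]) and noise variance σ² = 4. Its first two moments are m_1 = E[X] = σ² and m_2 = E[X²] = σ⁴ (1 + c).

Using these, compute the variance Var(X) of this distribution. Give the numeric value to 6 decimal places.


m_1 = E[X] = σ² = 4, so m_1² = 16.
m_2 = E[X²] = σ⁴ (1 + c) = 16 · (1 + 0.100000) = 16 · 1.100000 = 17.600000.
(Note m_2 − m_1² simplifies to c · σ⁴ = 0.100000 · 16.)

Var(X) = m_2 − m_1² = 17.600000 − 16 = 1.600000.


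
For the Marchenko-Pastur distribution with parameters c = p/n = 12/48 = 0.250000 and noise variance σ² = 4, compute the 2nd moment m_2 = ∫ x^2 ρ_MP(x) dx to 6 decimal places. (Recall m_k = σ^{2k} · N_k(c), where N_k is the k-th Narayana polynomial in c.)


E[X²] = σ⁴ (1 + c) (second MP moment). With σ² = 4 (so σ⁴ = 16) and c = 12/48 = 0.250000: E[X²] = 16 · (1 + 0.250000) = 16 · 1.250000.

So E[X^2] = 20.000000.


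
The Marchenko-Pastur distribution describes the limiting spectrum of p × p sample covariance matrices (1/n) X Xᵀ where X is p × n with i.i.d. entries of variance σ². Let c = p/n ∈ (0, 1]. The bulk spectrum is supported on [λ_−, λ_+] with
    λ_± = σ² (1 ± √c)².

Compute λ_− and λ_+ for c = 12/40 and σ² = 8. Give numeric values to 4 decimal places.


c = 12/40 = 0.300000; √c = 0.547723.
λ_− = σ² (1 − √c)² = 8 · (1 − 0.547723)² = 8 · (0.452277)² = 1.636439.
λ_+ = σ² (1 + √c)² = 8 · (1 + 0.547723)² = 8 · (1.547723)² = 19.163561.

Rounded to 4 decimal places: λ_− ≈ 1.6364, λ_+ ≈ 19.1636.


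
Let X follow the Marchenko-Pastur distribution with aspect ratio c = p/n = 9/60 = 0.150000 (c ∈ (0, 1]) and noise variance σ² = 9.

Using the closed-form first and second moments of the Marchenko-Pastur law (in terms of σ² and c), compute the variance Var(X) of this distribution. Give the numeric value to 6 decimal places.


Recall the MP moments m_1 = E[X] = σ² and m_2 = E[X²] = σ⁴ (1 + c).
m_1 = E[X] = σ² = 9, so m_1² = 81.
m_2 = E[X²] = σ⁴ (1 + c) = 81 · (1 + 0.150000) = 81 · 1.150000 = 93.150000.
(Note m_2 − m_1² simplifies to c · σ⁴ = 0.150000 · 81.)

Var(X) = m_2 − m_1² = 93.150000 − 81 = 12.150000.


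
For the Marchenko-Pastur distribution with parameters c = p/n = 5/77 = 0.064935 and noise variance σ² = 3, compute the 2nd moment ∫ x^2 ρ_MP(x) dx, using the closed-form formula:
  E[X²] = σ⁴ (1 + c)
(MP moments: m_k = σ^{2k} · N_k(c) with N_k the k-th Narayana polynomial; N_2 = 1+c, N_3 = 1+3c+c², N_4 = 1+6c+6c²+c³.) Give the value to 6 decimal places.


E[X²] = σ⁴ (1 + c) (second MP moment). With σ² = 3 (so σ⁴ = 9) and c = 5/77 = 0.064935: E[X²] = 9 · (1 + 0.064935) = 9 · 1.064935.

So E[X^2] = 9.584416.


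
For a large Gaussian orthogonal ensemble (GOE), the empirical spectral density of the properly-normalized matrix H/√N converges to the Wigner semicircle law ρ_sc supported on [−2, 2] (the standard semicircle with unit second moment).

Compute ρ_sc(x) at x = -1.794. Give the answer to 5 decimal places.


ρ_sc(x) = (1/(2π)) √(4 − x²). With x = -1.794:
  4 − x² = 4 − (-1.794)² = 4 − 3.218436 = 0.781564.
  √(4 − x²) = 0.884061.
  1/(2π) = 0.159155.
  ρ_sc(-1.794) = 0.159155 · 0.884061 = 0.140703.

Rounded to 5 decimal places: ρ_sc(-1.794) ≈ 0.14070.


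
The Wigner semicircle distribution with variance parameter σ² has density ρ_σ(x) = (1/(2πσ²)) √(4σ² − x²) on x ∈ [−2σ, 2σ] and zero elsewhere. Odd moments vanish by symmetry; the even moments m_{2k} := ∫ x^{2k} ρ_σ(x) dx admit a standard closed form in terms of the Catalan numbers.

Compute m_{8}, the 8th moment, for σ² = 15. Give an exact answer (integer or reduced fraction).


By the scaled semicircle moment identity, m_{2k} = σ^{2k} · C_k with k = 4.
C_4 = (1/(k+1)) · C(2k, k) = (1/5) · C(8, 4) = (1/5) · 70 = 14.
σ^{2k} = (σ²)^k = (15)^4 = 50625.

Therefore m_{8} = σ^{8} · C_4 = 50625 · 14 = 708750.


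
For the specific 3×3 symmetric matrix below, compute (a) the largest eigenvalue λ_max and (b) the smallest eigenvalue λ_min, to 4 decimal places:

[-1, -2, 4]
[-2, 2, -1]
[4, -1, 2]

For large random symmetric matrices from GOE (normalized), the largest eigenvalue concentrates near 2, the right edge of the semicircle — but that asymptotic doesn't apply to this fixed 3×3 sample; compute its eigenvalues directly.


Since M is real symmetric, all three eigenvalues are real; they are the roots of det(λI − M) = λ³ − (tr M) λ² + s λ − det M, where s is the sum of the principal 2×2 minors.
tr M = -1 + 2 + 2 = 3.
s = ((-1)·2 − (-2)²) + ((-1)·2 − 4²) + (2·2 − (-1)²) = -6 + (-18) + 3 = -21.
det M (expand along row 1) = (-1)·3 − (-2)·0 + 4·(-6) = -27.
Characteristic polynomial: λ³ − 3λ² − 21λ + 27 = 0.
Substitute λ = y + (tr M)/3 = y + 1.000000 to remove the quadratic term: y³ + p·y + q = 0 with p = s − (tr M)²/3 = -24.000000 and q = −2(tr M)³/27 + (tr M)·s/3 − det M = 4.000000.
Three real roots ⇒ use the trigonometric (Viète) form: r = 2√(−p/3) = 5.656854, φ = arccos(3q/(p·r)) = arccos(-0.088388) = 1.659300 rad.
y_k = r·cos(φ/3 − 2πk/3) for k = 0, 1, 2 gives y = 4.813418, 0.166860, -4.980278.
λ_k = y_k + 1.000000 gives λ = 5.8134, 1.1669, -3.9803 (check: the sum is 3.0000 = tr M).

Hence λ_max = 5.8134 and λ_min = -3.9803.


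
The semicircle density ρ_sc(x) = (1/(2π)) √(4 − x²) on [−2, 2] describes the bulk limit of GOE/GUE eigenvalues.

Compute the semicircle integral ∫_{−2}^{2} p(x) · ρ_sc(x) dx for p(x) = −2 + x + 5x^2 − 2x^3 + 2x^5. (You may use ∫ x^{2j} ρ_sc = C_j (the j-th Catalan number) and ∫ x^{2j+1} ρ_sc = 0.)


Write p(x) = Σ a_i x^i, split into monomials and integrate each against ρ_sc separately.
Using ∫ x^{2j} ρ_sc = C_j = (1/(j+1)) C(2j, j) (Catalan numbers) and ∫ x^{2j+1} ρ_sc = 0 (odd monomials vanish by symmetry):
  i = 0 (even): a_0 · C_{0} = -2 · 1 = -2
  i = 1 (odd): ∫ x^1 ρ_sc = 0 (vanishes)
  i = 2 (even): a_2 · C_{1} = 5 · 1 = 5
  i = 3 (odd): ∫ x^3 ρ_sc = 0 (vanishes)
  i = 5 (odd): ∫ x^5 ρ_sc = 0 (vanishes)

Summing the contributions: ∫_{−2}^{2} p(x) ρ_sc(x) dx = (-2) + 5 = 3.


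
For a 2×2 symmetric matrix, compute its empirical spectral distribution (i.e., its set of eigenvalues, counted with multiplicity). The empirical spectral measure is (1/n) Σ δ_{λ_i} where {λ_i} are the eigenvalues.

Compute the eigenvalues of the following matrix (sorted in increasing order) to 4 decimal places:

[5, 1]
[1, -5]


Since M is real symmetric, both eigenvalues are real; they are the roots of det(λI − M) = λ² − (tr M) λ + det M.
tr M = 5 + (-5) = 0.
det M = 5·(-5) − 1² = -25 − 1 = -26.
Characteristic polynomial: λ² − 26 = 0.
Discriminant Δ = (tr M)² − 4·det M = 0 − (-104) = 104; √Δ = 10.198039.
λ = (tr M ± √Δ)/2 = (0 ± 10.198039)/2, giving (tr M − √Δ)/2 = -5.0990 and (tr M + √Δ)/2 = 5.0990.

Eigenvalues sorted in increasing order: [-5.0990, 5.0990].


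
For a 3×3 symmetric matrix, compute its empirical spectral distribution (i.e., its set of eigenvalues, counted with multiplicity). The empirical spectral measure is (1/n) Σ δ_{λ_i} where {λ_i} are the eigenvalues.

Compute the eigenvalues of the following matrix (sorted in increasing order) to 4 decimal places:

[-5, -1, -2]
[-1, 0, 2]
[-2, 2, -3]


Since M is real symmetric, all three eigenvalues are real; they are the roots of det(λI − M) = λ³ − (tr M) λ² + s λ − det M, where s is the sum of the principal 2×2 minors.
tr M = -5 + 0 + (-3) = -8.
s = ((-5)·0 − (-1)²) + ((-5)·(-3) − (-2)²) + (0·(-3) − 2²) = -1 + 11 + (-4) = 6.
det M (expand along row 1) = (-5)·(-4) − (-1)·7 + (-2)·(-2) = 31.
Characteristic polynomial: λ³ + 8λ² + 6λ − 31 = 0.
Substitute λ = y + (tr M)/3 = y − 2.666667 to remove the quadratic term: y³ + p·y + q = 0 with p = s − (tr M)²/3 = -15.333333 and q = −2(tr M)³/27 + (tr M)·s/3 − det M = -9.074074.
Three real roots ⇒ use the trigonometric (Viète) form: r = 2√(−p/3) = 4.521553, φ = arccos(3q/(p·r)) = arccos(0.392644) = 1.167291 rad.
y_k = r·cos(φ/3 − 2πk/3) for k = 0, 1, 2 gives y = 4.183576, -0.606325, -3.577252.
λ_k = y_k − 2.666667 gives λ = 1.5169, -3.2730, -6.2439 (check: the sum is -8.0000 = tr M).

Eigenvalues sorted in increasing order: [-6.2439, -3.2730, 1.5169].


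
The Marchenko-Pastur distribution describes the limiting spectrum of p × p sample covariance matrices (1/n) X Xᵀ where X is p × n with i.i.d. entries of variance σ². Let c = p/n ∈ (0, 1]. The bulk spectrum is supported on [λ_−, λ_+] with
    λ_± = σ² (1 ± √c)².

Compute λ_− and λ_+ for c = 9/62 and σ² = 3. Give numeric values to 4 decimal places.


c = 9/62 = 0.145161; √c = 0.381000.
λ_− = σ² (1 − √c)² = 3 · (1 − 0.381000)² = 3 · (0.619000)² = 1.149482.
λ_+ = σ² (1 + √c)² = 3 · (1 + 0.381000)² = 3 · (1.381000)² = 5.721486.

Rounded to 4 decimal places: λ_− ≈ 1.1495, λ_+ ≈ 5.7215.


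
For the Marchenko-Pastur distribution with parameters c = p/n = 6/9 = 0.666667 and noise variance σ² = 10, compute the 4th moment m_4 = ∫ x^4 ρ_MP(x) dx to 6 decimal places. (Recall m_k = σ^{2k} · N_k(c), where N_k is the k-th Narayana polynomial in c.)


E[X⁴] = σ⁸ (1 + 6c + 6c² + c³) (fourth MP moment). With σ² = 10 (so σ⁸ = 10000) and c = 6/9 = 0.666667: E[X⁴] = 10000 · (1 + 6·0.666667 + 6·(0.666667)² + (0.666667)³) = 10000 · 7.962963.

So E[X^4] = 79629.629630.
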